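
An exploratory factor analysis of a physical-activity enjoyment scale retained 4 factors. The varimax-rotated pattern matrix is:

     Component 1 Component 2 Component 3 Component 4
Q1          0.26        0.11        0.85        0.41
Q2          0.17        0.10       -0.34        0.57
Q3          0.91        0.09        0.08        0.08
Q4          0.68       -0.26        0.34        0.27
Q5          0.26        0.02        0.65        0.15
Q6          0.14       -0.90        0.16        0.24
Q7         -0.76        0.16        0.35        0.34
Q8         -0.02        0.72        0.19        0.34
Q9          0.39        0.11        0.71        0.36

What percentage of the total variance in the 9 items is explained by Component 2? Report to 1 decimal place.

16.3%

SS loadings for Component 2 = 0.11² + 0.10² + 0.09² + (-0.26)² + 0.02² + (-0.90)² + 0.16² + 0.72² + 0.11² = 1.4643
With 9 standardized items, total variance = 9. Proportion = 1.4643/9 = 0.1627 → 16.27%.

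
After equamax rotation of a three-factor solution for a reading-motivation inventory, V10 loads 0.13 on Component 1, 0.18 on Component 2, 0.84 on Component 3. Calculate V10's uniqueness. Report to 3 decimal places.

0.245

h² = 0.13² + 0.18² + 0.84² = 0.0169 + 0.0324 + 0.7056 = 0.7549
Uniqueness u² = 1 − h² = 1 − 0.7549 = 0.2451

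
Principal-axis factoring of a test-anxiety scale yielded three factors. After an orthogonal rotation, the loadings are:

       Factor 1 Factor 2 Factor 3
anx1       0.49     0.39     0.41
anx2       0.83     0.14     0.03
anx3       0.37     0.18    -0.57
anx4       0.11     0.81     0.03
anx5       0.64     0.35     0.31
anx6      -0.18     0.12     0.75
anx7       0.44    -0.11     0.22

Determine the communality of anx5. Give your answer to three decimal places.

0.628

h² = 0.64² + 0.35² + 0.31² = 0.4096 + 0.1225 + 0.0961 = 0.6282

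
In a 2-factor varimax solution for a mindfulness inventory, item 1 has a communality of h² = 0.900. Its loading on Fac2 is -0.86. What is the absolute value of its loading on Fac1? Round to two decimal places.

Under orthogonal rotation h² = Σλ², so λ_Fac1² = h² − (0.7396) = 0.900 − 0.7396 = 0.1604.
|λ| = √0.1604 = 0.4005.

0.40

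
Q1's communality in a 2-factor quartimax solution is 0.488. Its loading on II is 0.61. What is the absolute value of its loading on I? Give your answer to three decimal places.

Under orthogonal rotation h² = Σλ², so λ_I² = h² − (0.3721) = 0.488 − 0.3721 = 0.1159.
|λ| = √0.1159 = 0.3404.

0.340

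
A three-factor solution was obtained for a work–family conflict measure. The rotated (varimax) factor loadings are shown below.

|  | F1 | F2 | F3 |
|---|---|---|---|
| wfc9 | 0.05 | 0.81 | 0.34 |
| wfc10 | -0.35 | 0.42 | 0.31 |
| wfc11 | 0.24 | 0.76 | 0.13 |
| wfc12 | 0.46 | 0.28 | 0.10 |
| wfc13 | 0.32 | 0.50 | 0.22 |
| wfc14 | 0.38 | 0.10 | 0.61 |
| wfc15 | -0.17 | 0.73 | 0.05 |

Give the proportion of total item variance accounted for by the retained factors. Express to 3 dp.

0.516

Communalities: 0.7742, 0.3950, 0.6521, 0.3000, 0.4008, 0.5265, 0.5643; Σh² = 3.6129.
Total variance with 7 standardized items is 7, so the solution explains 3.6129/7 = 0.5161.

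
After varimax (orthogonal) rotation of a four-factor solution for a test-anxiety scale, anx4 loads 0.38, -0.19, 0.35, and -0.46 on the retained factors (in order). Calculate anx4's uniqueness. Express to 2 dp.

h² = 0.38² + (-0.19)² + 0.35² + (-0.46)² = 0.1444 + 0.0361 + 0.1225 + 0.2116 = 0.5146
Uniqueness u² = 1 − h² = 1 − 0.5146 = 0.4854

0.49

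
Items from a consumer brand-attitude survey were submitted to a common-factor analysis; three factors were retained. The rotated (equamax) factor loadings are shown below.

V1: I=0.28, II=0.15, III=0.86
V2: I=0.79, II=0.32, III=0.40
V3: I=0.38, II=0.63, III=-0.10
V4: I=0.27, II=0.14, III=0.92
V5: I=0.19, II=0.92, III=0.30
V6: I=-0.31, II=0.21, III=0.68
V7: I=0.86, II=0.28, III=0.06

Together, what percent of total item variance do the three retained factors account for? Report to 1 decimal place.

Communalities: 0.8405, 0.8865, 0.5513, 0.9389, 0.9725, 0.6026, 0.8216; Σh² = 5.6139.
Total variance with 7 standardized items is 7, so the solution explains 5.6139/7 = 0.8020 = 80.20%.

80.2%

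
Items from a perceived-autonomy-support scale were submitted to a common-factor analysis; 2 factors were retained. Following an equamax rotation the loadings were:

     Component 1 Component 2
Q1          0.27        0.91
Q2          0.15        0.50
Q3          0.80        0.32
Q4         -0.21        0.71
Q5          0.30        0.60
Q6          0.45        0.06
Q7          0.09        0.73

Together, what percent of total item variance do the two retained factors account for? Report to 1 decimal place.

52.3%

SS loadings by factor: 1.0801, 2.5811; total = 3.6612.
Total variance with 7 standardized items is 7, so the solution explains 3.6612/7 = 0.5230 = 52.30%.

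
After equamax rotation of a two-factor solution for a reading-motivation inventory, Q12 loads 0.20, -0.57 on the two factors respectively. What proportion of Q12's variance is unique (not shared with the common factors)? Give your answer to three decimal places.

0.635

h² = 0.20² + (-0.57)² = 0.0400 + 0.3249 = 0.3649
Uniqueness u² = 1 − h² = 1 − 0.3649 = 0.6351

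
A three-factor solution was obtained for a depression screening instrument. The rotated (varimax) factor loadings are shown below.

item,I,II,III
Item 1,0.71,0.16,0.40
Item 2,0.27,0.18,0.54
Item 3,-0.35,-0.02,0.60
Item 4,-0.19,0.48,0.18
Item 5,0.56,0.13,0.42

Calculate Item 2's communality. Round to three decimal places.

h² = 0.27² + 0.18² + 0.54² = 0.0729 + 0.0324 + 0.2916 = 0.3969

0.397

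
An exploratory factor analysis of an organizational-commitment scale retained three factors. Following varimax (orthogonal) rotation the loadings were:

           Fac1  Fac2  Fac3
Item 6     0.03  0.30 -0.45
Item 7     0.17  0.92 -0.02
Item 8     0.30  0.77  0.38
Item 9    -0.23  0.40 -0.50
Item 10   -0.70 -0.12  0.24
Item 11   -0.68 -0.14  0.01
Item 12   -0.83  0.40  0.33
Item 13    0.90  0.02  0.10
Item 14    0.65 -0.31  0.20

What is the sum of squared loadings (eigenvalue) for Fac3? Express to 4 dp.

0.8139

SS loadings for Fac3 = (-0.45)² + (-0.02)² + 0.38² + (-0.50)² + 0.24² + 0.01² + 0.33² + 0.10² + 0.20² = 0.2025 + 0.0004 + 0.1444 + 0.2500 + 0.0576 + 0.0001 + 0.1089 + 0.0100 + 0.0400 = 0.8139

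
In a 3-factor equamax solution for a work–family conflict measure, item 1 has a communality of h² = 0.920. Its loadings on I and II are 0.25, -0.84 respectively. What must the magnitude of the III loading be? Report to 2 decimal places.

0.39

Under orthogonal rotation h² = Σλ², so λ_III² = h² − (0.7681) = 0.920 − 0.7681 = 0.1519.
|λ| = √0.1519 = 0.3897.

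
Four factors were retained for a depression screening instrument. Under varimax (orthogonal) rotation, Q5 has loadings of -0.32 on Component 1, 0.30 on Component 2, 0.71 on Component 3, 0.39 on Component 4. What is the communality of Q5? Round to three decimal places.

0.849

h² = (-0.32)² + 0.30² + 0.71² + 0.39² = 0.1024 + 0.0900 + 0.5041 + 0.1521 = 0.8486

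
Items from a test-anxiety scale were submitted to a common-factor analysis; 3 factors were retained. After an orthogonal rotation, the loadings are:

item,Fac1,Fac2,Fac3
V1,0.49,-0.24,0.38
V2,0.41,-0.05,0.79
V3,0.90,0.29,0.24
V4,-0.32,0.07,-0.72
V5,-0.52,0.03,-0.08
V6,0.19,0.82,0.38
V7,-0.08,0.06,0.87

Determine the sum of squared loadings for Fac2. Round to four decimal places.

0.8260

SS loadings for Fac2 = (-0.24)² + (-0.05)² + 0.29² + 0.07² + 0.03² + 0.82² + 0.06² = 0.0576 + 0.0025 + 0.0841 + 0.0049 + 0.0009 + 0.6724 + 0.0036 = 0.8260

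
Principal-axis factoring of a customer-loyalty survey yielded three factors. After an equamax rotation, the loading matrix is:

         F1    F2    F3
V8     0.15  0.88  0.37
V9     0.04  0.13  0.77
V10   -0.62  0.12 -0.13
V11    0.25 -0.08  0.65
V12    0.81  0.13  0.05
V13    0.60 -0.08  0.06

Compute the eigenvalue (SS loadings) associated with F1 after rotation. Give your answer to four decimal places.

1.4871

SS loadings for F1 = 0.15² + 0.04² + (-0.62)² + 0.25² + 0.81² + 0.60² = 0.0225 + 0.0016 + 0.3844 + 0.0625 + 0.6561 + 0.3600 = 1.4871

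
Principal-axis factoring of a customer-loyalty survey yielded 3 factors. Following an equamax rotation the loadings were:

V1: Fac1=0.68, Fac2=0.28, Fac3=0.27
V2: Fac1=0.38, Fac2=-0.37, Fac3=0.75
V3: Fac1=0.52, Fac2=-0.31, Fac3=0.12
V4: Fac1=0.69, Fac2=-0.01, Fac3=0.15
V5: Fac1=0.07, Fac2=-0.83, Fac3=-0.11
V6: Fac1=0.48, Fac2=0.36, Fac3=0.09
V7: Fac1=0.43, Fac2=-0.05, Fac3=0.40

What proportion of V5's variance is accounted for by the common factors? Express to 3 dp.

h² = 0.07² + (-0.83)² + (-0.11)² = 0.0049 + 0.6889 + 0.0121 = 0.7059

0.706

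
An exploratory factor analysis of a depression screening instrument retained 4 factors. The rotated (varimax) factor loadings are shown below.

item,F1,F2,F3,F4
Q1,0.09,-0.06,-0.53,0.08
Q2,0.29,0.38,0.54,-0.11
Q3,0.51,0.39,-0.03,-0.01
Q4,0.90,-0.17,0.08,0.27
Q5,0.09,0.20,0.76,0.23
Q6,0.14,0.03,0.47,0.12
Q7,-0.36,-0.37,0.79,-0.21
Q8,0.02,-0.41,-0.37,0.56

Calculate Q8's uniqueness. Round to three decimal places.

0.381

h² = 0.02² + (-0.41)² + (-0.37)² + 0.56² = 0.0004 + 0.1681 + 0.1369 + 0.3136 = 0.6190
Uniqueness u² = 1 − h² = 1 − 0.6190 = 0.3810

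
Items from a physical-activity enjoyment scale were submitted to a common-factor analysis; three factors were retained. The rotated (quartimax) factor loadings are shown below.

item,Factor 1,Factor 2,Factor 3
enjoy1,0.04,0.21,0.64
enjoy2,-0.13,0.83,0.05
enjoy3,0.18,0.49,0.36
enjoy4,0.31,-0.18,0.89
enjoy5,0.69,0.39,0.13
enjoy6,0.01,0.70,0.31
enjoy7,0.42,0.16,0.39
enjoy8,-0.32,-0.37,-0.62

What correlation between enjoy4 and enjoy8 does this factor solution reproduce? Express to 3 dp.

-0.584

r̂ = Σ λ_i·λ_j across factors = (0.31)(-0.32) + (-0.18)(-0.37) + (0.89)(-0.62)
  = -0.0992 +0.0666 -0.5518 = -0.5844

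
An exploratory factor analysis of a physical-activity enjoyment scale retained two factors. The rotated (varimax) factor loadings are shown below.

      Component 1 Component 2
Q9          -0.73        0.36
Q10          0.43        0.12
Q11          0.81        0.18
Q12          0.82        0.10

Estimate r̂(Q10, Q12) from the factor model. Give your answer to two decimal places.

0.36

r̂ = Σ λ_i·λ_j across factors = (0.43)(0.82) + (0.12)(0.10)
  = +0.3526 +0.0120 = 0.3646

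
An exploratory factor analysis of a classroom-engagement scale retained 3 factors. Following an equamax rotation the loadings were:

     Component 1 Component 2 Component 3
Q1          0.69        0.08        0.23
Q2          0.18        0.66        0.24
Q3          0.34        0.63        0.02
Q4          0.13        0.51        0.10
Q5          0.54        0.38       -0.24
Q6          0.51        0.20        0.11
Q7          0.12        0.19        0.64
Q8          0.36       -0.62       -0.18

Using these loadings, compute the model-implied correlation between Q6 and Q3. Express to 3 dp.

r̂ = Σ λ_i·λ_j across factors = (0.51)(0.34) + (0.20)(0.63) + (0.11)(0.02)
  = +0.1734 +0.1260 +0.0022 = 0.3016

0.302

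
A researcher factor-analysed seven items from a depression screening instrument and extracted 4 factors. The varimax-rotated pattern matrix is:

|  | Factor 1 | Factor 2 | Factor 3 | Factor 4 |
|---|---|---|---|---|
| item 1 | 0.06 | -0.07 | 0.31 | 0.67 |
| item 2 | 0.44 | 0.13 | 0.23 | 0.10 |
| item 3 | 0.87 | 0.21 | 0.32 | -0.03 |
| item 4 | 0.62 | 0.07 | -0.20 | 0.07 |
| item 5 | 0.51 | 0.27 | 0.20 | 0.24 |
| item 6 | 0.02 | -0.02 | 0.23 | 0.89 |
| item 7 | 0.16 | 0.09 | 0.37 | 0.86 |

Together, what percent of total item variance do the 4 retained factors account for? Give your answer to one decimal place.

SS loadings by factor: 1.6246, 0.1522, 0.5212, 2.0540; total = 4.3520.
Total variance with 7 standardized items is 7, so the solution explains 4.3520/7 = 0.6217 = 62.17%.

62.2%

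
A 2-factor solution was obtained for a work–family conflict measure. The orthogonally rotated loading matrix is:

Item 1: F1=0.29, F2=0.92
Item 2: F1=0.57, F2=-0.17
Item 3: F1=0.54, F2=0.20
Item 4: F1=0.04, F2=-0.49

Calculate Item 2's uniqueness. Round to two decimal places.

h² = 0.57² + (-0.17)² = 0.3249 + 0.0289 = 0.3538
Uniqueness u² = 1 − h² = 1 − 0.3538 = 0.6462

0.65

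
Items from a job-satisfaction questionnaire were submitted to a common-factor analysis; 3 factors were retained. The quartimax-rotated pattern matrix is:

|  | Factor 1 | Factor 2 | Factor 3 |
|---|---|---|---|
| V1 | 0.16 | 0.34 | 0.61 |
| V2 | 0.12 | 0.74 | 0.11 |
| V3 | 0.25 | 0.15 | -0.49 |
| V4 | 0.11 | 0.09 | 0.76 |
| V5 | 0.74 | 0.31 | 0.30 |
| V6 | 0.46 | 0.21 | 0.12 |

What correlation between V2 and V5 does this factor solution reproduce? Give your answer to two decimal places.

r̂ = Σ λ_i·λ_j across factors = (0.12)(0.74) + (0.74)(0.31) + (0.11)(0.30)
  = +0.0888 +0.2294 +0.0330 = 0.3512

0.35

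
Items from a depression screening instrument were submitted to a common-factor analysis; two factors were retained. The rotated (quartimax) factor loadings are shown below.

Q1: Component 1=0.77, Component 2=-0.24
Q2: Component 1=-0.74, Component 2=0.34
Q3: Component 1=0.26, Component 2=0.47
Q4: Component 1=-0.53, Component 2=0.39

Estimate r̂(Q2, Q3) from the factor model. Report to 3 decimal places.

-0.033

r̂ = Σ λ_i·λ_j across factors = (-0.74)(0.26) + (0.34)(0.47)
  = -0.1924 +0.1598 = -0.0326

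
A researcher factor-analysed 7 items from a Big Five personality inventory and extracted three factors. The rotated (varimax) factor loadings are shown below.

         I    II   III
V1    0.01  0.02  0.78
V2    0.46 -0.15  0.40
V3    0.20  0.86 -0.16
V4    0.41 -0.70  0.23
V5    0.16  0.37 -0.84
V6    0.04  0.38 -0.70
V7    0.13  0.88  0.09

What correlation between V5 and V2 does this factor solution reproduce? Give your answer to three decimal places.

-0.318

r̂ = Σ λ_i·λ_j across factors = (0.16)(0.46) + (0.37)(-0.15) + (-0.84)(0.40)
  = +0.0736 -0.0555 -0.3360 = -0.3179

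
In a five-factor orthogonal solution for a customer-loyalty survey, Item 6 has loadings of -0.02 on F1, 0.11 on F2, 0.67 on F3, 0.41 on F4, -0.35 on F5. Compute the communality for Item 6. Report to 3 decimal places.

h² = (-0.02)² + 0.11² + 0.67² + 0.41² + (-0.35)² = 0.0004 + 0.0121 + 0.4489 + 0.1681 + 0.1225 = 0.7520

0.752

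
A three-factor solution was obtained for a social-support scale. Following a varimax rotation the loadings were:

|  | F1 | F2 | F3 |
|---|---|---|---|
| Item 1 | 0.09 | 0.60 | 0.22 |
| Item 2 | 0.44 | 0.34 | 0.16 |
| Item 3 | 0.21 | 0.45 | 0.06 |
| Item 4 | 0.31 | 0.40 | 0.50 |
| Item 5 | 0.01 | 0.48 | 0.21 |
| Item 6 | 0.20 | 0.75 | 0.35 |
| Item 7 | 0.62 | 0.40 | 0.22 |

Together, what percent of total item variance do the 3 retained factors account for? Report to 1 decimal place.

44.3%

SS loadings by factor: 0.7664, 1.7910, 0.5426; total = 3.1000.
Total variance with 7 standardized items is 7, so the solution explains 3.1000/7 = 0.4429 = 44.29%.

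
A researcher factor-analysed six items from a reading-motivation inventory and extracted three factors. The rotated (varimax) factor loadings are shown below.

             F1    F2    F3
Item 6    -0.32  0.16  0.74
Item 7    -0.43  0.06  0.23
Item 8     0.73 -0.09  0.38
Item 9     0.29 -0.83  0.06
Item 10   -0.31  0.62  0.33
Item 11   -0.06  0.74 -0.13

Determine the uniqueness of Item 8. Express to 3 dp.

h² = 0.73² + (-0.09)² + 0.38² = 0.5329 + 0.0081 + 0.1444 = 0.6854
Uniqueness u² = 1 − h² = 1 − 0.6854 = 0.3146

0.315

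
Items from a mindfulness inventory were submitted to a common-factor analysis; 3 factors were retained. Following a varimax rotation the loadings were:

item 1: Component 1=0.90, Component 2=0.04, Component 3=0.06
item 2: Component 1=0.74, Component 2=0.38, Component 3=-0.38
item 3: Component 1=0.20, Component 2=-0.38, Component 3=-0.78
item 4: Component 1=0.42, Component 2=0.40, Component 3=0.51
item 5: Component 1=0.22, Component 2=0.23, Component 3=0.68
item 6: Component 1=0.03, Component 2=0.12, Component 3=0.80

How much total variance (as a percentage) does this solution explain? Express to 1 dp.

SS loadings by factor: 1.6233, 0.5177, 2.1189; total = 4.2599.
Total variance with 6 standardized items is 6, so the solution explains 4.2599/6 = 0.7100 = 71.00%.

71.0%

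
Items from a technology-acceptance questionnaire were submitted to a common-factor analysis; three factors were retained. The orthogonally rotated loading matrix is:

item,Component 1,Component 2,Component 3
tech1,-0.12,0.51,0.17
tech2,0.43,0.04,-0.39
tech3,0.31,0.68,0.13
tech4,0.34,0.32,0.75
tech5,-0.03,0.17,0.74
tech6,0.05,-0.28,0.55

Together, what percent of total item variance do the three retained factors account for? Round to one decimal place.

SS loadings by factor: 0.4144, 0.9338, 1.6105; total = 2.9587.
Total variance with 6 standardized items is 6, so the solution explains 2.9587/6 = 0.4931 = 49.31%.

49.3%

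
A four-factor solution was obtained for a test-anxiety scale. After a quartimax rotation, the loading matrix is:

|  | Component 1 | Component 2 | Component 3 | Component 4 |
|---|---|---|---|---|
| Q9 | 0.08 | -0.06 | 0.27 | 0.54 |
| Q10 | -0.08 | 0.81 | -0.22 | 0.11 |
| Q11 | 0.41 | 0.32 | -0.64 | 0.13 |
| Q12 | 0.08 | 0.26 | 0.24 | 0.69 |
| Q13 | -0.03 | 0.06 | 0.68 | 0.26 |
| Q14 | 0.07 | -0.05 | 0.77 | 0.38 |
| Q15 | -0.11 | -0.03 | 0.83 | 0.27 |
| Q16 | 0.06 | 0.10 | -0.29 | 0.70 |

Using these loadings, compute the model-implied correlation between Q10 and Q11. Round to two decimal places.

r̂ = Σ λ_i·λ_j across factors = (-0.08)(0.41) + (0.81)(0.32) + (-0.22)(-0.64) + (0.11)(0.13)
  = -0.0328 +0.2592 +0.1408 +0.0143 = 0.3815

0.38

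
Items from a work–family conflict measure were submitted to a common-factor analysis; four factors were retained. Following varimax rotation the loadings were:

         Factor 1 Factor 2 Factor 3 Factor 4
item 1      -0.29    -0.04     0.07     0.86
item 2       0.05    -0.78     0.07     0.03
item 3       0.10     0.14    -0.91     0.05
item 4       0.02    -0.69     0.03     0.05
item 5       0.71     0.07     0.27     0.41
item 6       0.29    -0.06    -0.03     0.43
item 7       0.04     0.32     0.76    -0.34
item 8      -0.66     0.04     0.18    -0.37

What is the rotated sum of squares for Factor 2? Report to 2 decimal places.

SS loadings for Factor 2 = (-0.04)² + (-0.78)² + 0.14² + (-0.69)² + 0.07² + (-0.06)² + 0.32² + 0.04² = 0.0016 + 0.6084 + 0.0196 + 0.4761 + 0.0049 + 0.0036 + 0.1024 + 0.0016 = 1.2182

1.22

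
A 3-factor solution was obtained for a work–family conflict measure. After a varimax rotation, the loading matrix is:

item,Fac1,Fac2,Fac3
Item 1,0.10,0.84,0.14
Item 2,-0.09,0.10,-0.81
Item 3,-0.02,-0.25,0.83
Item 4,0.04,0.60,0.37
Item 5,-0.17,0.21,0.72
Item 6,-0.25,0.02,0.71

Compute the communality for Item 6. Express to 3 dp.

0.567

h² = (-0.25)² + 0.02² + 0.71² = 0.0625 + 0.0004 + 0.5041 = 0.5670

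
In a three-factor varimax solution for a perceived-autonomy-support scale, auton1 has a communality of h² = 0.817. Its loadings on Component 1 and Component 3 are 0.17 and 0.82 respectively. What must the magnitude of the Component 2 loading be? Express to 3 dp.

Under orthogonal rotation h² = Σλ², so λ_Component 2² = h² − (0.7013) = 0.817 − 0.7013 = 0.1157.
|λ| = √0.1157 = 0.3401.

0.340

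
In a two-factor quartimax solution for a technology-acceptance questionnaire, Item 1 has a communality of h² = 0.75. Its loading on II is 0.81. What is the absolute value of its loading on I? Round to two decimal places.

0.31

Under orthogonal rotation h² = Σλ², so λ_I² = h² − (0.6561) = 0.75 − 0.6561 = 0.0939.
|λ| = √0.0939 = 0.3064.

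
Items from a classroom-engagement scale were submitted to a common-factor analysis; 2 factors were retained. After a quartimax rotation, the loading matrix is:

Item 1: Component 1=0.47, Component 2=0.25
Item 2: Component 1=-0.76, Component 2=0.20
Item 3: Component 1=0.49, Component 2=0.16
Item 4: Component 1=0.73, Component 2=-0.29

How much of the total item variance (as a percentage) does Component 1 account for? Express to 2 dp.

SS loadings for Component 1 = 0.47² + (-0.76)² + 0.49² + 0.73² = 1.5715
With 4 standardized items, total variance = 4. Proportion = 1.5715/4 = 0.3929 → 39.29%.

39.29%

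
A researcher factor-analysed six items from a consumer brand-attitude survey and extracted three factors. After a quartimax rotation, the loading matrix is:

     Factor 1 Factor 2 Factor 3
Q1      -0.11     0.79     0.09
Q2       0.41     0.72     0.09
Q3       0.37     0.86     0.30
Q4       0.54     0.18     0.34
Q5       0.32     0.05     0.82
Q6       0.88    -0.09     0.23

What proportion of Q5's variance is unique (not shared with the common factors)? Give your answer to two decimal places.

0.22

h² = 0.32² + 0.05² + 0.82² = 0.1024 + 0.0025 + 0.6724 = 0.7773
Uniqueness u² = 1 − h² = 1 − 0.7773 = 0.2227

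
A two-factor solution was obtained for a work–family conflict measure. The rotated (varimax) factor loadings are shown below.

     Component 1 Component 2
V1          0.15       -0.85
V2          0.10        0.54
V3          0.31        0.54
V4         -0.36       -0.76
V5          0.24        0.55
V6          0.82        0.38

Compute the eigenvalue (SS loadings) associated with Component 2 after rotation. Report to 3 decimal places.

SS loadings for Component 2 = (-0.85)² + 0.54² + 0.54² + (-0.76)² + 0.55² + 0.38² = 0.7225 + 0.2916 + 0.2916 + 0.5776 + 0.3025 + 0.1444 = 2.3302

2.330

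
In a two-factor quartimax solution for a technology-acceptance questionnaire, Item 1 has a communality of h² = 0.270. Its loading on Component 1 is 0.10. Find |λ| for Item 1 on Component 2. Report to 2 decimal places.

0.51

Under orthogonal rotation h² = Σλ², so λ_Component 2² = h² − (0.0100) = 0.270 − 0.0100 = 0.2600.
|λ| = √0.2600 = 0.5099.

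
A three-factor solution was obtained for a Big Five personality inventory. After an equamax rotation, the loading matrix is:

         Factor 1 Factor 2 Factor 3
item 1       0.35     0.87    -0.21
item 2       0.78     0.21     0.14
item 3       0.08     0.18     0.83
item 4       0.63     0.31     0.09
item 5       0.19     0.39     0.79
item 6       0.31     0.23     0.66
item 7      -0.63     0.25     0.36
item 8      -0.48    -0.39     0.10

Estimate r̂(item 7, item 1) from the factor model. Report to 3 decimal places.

-0.079

r̂ = Σ λ_i·λ_j across factors = (-0.63)(0.35) + (0.25)(0.87) + (0.36)(-0.21)
  = -0.2205 +0.2175 -0.0756 = -0.0786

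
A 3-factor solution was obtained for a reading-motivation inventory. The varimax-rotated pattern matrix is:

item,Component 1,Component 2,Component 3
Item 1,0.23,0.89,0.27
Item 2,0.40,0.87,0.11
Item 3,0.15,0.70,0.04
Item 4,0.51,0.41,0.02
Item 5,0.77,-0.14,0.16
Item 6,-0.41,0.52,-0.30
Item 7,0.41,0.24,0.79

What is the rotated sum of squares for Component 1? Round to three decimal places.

SS loadings for Component 1 = 0.23² + 0.40² + 0.15² + 0.51² + 0.77² + (-0.41)² + 0.41² = 0.0529 + 0.1600 + 0.0225 + 0.2601 + 0.5929 + 0.1681 + 0.1681 = 1.4246

1.425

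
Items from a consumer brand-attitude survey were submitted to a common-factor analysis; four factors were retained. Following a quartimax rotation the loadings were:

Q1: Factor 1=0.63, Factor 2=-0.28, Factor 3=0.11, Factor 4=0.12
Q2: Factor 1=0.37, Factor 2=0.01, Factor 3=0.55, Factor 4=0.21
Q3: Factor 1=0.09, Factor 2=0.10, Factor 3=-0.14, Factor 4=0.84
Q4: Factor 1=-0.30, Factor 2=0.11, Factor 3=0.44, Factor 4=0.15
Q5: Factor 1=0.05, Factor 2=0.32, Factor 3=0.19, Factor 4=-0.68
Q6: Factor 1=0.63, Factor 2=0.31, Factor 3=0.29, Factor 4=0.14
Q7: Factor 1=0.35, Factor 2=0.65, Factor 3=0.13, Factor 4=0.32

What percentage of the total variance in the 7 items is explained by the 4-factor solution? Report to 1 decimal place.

55.9%

SS loadings by factor: 1.1538, 0.7216, 0.6649, 1.3710; total = 3.9113.
Total variance with 7 standardized items is 7, so the solution explains 3.9113/7 = 0.5588 = 55.88%.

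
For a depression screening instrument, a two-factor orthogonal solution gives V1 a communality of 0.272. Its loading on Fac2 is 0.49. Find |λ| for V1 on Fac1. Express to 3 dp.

Under orthogonal rotation h² = Σλ², so λ_Fac1² = h² − (0.2401) = 0.272 − 0.2401 = 0.0319.
|λ| = √0.0319 = 0.1786.

0.179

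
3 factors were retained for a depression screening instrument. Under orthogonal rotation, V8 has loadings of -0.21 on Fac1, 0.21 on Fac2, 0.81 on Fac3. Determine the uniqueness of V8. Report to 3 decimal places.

h² = (-0.21)² + 0.21² + 0.81² = 0.0441 + 0.0441 + 0.6561 = 0.7443
Uniqueness u² = 1 − h² = 1 − 0.7443 = 0.2557

0.256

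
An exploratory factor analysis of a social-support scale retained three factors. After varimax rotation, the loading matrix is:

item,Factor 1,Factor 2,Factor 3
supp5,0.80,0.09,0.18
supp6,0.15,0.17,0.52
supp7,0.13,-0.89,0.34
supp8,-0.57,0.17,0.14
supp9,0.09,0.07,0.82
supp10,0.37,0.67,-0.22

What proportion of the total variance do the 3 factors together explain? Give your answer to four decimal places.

0.6033

SS loadings by factor: 1.1493, 1.3118, 1.1588; total = 3.6199.
Total variance with 6 standardized items is 6, so the solution explains 3.6199/6 = 0.6033.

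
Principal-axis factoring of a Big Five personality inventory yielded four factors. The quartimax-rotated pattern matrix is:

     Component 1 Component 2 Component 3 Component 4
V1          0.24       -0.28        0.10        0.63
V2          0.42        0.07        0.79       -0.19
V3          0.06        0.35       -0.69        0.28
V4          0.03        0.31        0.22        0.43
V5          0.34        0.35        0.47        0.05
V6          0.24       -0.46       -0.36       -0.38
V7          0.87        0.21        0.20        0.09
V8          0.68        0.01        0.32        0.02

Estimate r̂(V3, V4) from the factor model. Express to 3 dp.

r̂ = Σ λ_i·λ_j across factors = (0.06)(0.03) + (0.35)(0.31) + (-0.69)(0.22) + (0.28)(0.43)
  = +0.0018 +0.1085 -0.1518 +0.1204 = 0.0789

0.079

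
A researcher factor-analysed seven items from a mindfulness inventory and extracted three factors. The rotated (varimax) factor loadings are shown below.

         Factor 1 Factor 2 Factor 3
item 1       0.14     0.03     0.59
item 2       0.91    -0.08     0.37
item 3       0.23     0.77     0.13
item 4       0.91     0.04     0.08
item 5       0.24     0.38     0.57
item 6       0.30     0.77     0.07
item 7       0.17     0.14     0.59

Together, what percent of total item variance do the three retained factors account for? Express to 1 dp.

SS loadings by factor: 1.9052, 1.3587, 1.1862; total = 4.4501.
Total variance with 7 standardized items is 7, so the solution explains 4.4501/7 = 0.6357 = 63.57%.

63.6%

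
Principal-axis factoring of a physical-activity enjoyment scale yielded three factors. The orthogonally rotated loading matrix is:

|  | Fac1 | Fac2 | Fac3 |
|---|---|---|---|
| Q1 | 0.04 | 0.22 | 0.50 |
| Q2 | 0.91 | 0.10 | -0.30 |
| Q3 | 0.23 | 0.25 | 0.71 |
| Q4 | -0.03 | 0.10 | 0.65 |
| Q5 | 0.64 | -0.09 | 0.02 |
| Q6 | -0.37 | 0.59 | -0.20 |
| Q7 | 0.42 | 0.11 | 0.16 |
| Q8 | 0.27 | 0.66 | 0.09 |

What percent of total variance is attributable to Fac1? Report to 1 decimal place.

SS loadings for Fac1 = 0.04² + 0.91² + 0.23² + (-0.03)² + 0.64² + (-0.37)² + 0.42² + 0.27² = 1.6793
With 8 standardized items, total variance = 8. Proportion = 1.6793/8 = 0.2099 → 20.99%.

21.0%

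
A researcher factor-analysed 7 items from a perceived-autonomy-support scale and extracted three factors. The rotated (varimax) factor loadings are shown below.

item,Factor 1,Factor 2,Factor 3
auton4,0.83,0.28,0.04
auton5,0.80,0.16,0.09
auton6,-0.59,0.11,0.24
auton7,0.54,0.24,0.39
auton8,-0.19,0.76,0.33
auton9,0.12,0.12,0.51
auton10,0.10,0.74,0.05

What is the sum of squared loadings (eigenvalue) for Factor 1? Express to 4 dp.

2.0291

SS loadings for Factor 1 = 0.83² + 0.80² + (-0.59)² + 0.54² + (-0.19)² + 0.12² + 0.10² = 0.6889 + 0.6400 + 0.3481 + 0.2916 + 0.0361 + 0.0144 + 0.0100 = 2.0291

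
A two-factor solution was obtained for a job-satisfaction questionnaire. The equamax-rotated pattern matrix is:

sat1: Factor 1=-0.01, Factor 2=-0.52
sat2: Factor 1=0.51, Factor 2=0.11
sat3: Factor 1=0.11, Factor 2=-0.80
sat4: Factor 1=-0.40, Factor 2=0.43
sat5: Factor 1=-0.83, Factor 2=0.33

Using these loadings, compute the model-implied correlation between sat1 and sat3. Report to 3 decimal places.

r̂ = Σ λ_i·λ_j across factors = (-0.01)(0.11) + (-0.52)(-0.80)
  = -0.0011 +0.4160 = 0.4149

0.415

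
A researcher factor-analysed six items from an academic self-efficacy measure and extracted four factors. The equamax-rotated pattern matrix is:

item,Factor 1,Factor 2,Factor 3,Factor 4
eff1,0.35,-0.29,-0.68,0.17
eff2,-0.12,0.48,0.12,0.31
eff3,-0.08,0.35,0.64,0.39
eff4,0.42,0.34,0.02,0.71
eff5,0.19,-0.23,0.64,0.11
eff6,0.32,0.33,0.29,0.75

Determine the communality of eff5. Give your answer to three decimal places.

0.511

h² = 0.19² + (-0.23)² + 0.64² + 0.11² = 0.0361 + 0.0529 + 0.4096 + 0.0121 = 0.5107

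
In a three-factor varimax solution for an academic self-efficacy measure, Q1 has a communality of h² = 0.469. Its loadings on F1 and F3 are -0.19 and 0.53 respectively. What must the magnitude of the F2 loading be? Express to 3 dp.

Under orthogonal rotation h² = Σλ², so λ_F2² = h² − (0.3170) = 0.469 − 0.3170 = 0.1520.
|λ| = √0.1520 = 0.3899.

0.390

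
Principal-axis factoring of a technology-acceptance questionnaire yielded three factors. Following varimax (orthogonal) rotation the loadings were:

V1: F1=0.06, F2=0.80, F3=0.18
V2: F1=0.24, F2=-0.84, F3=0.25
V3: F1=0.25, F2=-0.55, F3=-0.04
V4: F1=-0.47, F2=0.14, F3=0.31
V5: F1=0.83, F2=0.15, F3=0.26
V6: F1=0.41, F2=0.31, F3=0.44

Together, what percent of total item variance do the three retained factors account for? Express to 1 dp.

57.4%

SS loadings by factor: 1.2016, 1.7863, 0.4538; total = 3.4417.
Total variance with 6 standardized items is 6, so the solution explains 3.4417/6 = 0.5736 = 57.36%.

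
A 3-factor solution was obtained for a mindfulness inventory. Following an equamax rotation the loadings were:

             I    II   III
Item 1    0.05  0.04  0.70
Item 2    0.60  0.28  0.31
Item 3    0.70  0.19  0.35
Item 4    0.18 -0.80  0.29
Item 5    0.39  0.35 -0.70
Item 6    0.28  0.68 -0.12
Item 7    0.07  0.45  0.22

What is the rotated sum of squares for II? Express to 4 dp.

SS loadings for II = 0.04² + 0.28² + 0.19² + (-0.80)² + 0.35² + 0.68² + 0.45² = 0.0016 + 0.0784 + 0.0361 + 0.6400 + 0.1225 + 0.4624 + 0.2025 = 1.5435

1.5435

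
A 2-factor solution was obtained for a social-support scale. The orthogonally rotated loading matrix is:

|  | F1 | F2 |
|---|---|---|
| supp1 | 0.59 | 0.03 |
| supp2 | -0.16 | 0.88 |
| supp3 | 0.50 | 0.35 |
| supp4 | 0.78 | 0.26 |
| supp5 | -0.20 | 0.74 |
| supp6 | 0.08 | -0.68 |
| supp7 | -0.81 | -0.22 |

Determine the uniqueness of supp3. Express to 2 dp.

0.63

h² = 0.50² + 0.35² = 0.2500 + 0.1225 = 0.3725
Uniqueness u² = 1 − h² = 1 − 0.3725 = 0.6275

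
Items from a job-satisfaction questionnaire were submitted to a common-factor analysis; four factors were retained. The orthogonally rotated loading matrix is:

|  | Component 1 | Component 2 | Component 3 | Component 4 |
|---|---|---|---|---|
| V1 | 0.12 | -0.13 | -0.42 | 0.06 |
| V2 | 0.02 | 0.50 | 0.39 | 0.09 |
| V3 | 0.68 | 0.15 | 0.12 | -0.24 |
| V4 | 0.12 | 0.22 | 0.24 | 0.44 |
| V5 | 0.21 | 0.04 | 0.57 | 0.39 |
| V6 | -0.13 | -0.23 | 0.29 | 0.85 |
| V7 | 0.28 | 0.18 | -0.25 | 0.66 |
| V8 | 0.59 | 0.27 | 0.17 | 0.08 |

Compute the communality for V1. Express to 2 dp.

h² = 0.12² + (-0.13)² + (-0.42)² + 0.06² = 0.0144 + 0.0169 + 0.1764 + 0.0036 = 0.2113

0.21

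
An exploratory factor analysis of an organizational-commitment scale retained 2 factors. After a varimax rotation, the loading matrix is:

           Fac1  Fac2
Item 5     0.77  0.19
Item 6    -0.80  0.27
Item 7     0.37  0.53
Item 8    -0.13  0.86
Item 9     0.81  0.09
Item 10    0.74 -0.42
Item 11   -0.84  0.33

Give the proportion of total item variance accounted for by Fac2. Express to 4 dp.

SS loadings for Fac2 = 0.19² + 0.27² + 0.53² + 0.86² + 0.09² + (-0.42)² + 0.33² = 1.4229
Proportion of variance = 1.4229 / 7 = 0.2033.

0.2033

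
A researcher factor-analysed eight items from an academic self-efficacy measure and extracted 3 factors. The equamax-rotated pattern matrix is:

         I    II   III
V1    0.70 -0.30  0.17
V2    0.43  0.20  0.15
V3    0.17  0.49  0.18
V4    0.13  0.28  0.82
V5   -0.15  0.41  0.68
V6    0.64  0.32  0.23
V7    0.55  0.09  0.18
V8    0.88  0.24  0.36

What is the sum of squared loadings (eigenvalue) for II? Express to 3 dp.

SS loadings for II = (-0.30)² + 0.20² + 0.49² + 0.28² + 0.41² + 0.32² + 0.09² + 0.24² = 0.0900 + 0.0400 + 0.2401 + 0.0784 + 0.1681 + 0.1024 + 0.0081 + 0.0576 = 0.7847

0.785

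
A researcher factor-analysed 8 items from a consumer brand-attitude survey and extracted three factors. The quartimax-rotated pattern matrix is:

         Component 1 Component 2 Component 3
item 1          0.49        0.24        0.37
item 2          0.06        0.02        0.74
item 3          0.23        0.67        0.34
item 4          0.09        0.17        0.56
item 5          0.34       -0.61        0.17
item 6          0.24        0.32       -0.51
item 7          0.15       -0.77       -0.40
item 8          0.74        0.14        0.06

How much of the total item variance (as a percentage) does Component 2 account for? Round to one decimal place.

20.3%

SS loadings for Component 2 = 0.24² + 0.02² + 0.67² + 0.17² + (-0.61)² + 0.32² + (-0.77)² + 0.14² = 1.6228
With 8 standardized items, total variance = 8. Proportion = 1.6228/8 = 0.2029 → 20.29%.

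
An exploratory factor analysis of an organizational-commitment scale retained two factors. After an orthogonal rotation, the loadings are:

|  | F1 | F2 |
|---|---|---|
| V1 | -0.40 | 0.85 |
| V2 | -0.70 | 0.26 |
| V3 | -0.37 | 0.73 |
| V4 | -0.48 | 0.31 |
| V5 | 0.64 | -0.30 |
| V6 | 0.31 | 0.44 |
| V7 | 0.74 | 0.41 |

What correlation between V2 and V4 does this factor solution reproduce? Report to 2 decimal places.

r̂ = Σ λ_i·λ_j across factors = (-0.70)(-0.48) + (0.26)(0.31)
  = +0.3360 +0.0806 = 0.4166

0.42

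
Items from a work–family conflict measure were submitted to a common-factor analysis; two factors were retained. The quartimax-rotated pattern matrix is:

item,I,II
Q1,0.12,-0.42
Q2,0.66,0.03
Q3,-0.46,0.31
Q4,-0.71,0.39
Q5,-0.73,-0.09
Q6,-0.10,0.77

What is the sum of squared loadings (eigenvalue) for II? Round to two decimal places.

SS loadings for II = (-0.42)² + 0.03² + 0.31² + 0.39² + (-0.09)² + 0.77² = 0.1764 + 0.0009 + 0.0961 + 0.1521 + 0.0081 + 0.5929 = 1.0265

1.03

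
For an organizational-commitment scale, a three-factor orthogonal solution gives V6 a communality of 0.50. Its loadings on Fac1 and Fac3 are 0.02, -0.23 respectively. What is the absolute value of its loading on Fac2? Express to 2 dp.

0.67

Under orthogonal rotation h² = Σλ², so λ_Fac2² = h² − (0.0533) = 0.50 − 0.0533 = 0.4467.
|λ| = √0.4467 = 0.6684.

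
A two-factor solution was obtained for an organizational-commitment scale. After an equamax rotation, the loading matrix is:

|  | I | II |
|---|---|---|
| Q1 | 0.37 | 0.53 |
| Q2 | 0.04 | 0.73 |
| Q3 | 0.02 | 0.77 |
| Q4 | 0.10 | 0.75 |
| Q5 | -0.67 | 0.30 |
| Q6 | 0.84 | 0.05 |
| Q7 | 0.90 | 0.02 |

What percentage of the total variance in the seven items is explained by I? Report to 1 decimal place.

SS loadings for I = 0.37² + 0.04² + 0.02² + 0.10² + (-0.67)² + 0.84² + 0.90² = 2.1134
With 7 standardized items, total variance = 7. Proportion = 2.1134/7 = 0.3019 → 30.19%.

30.2%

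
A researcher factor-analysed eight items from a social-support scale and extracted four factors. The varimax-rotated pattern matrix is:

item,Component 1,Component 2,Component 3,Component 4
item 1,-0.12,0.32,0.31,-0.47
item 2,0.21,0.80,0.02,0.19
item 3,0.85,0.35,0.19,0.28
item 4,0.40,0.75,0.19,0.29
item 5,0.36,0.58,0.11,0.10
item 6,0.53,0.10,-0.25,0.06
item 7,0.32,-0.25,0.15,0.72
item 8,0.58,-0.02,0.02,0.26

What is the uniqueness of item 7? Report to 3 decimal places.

0.294

h² = 0.32² + (-0.25)² + 0.15² + 0.72² = 0.1024 + 0.0625 + 0.0225 + 0.5184 = 0.7058
Uniqueness u² = 1 − h² = 1 − 0.7058 = 0.2942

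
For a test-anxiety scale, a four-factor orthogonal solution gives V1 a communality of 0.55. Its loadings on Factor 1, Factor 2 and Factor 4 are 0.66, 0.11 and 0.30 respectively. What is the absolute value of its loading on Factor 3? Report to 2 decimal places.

0.11

Under orthogonal rotation h² = Σλ², so λ_Factor 3² = h² − (0.5377) = 0.55 − 0.5377 = 0.0123.
|λ| = √0.0123 = 0.1109.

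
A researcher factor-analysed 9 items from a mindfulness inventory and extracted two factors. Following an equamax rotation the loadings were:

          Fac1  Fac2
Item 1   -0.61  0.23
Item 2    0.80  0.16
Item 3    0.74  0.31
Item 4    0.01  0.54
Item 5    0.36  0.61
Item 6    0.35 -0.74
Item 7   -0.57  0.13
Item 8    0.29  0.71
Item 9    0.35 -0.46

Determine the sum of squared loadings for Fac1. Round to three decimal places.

2.343

SS loadings for Fac1 = (-0.61)² + 0.80² + 0.74² + 0.01² + 0.36² + 0.35² + (-0.57)² + 0.29² + 0.35² = 0.3721 + 0.6400 + 0.5476 + 0.0001 + 0.1296 + 0.1225 + 0.3249 + 0.0841 + 0.1225 = 2.3434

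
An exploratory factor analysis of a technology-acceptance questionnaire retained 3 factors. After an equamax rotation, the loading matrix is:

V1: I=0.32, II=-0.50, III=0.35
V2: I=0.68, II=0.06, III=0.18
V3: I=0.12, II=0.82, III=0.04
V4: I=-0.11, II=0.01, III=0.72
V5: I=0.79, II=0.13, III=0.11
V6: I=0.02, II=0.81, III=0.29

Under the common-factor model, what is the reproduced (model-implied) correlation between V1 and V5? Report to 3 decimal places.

0.226

r̂ = Σ λ_i·λ_j across factors = (0.32)(0.79) + (-0.50)(0.13) + (0.35)(0.11)
  = +0.2528 -0.0650 +0.0385 = 0.2263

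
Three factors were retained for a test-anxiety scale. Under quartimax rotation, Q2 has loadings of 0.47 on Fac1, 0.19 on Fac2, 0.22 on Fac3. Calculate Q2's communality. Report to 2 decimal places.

0.31

h² = 0.47² + 0.19² + 0.22² = 0.2209 + 0.0361 + 0.0484 = 0.3054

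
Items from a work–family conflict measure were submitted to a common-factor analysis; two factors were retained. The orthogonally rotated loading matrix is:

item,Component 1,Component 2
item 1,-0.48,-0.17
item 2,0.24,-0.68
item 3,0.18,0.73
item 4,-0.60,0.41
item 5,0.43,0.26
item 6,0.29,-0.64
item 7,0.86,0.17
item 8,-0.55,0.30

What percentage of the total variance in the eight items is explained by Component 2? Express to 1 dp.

22.4%

SS loadings for Component 2 = (-0.17)² + (-0.68)² + 0.73² + 0.41² + 0.26² + (-0.64)² + 0.17² + 0.30² = 1.7884
With 8 standardized items, total variance = 8. Proportion = 1.7884/8 = 0.2235 → 22.36%.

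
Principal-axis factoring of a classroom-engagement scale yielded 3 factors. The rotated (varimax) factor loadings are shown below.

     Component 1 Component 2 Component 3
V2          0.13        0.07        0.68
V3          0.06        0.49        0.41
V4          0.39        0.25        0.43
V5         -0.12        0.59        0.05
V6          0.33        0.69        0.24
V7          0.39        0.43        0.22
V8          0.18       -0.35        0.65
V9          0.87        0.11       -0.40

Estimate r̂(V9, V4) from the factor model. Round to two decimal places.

0.19

r̂ = Σ λ_i·λ_j across factors = (0.87)(0.39) + (0.11)(0.25) + (-0.40)(0.43)
  = +0.3393 +0.0275 -0.1720 = 0.1948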